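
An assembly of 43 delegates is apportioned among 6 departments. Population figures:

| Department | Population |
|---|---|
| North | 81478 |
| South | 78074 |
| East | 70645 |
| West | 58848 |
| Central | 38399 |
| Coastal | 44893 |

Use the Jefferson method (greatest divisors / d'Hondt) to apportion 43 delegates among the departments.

North 10, South 9, East 8, West 7, Central 4, Coastal 5

Standard divisor 372337/43 ≈ 8659; standard quotas: North 9.410, South 9.017, East 8.159, West 6.796, Central 4.435, Coastal 5.185.
Rounding down gives 9, 9, 8, 6, 4, 5 = 41 seats, so the divisor must be adjusted.
With modified divisor 8000: modified quotas North 10.185, South 9.759, East 8.831, West 7.356, Central 4.800, Coastal 5.612.
Rounding down: North 10, South 9, East 8, West 7, Central 4, Coastal 5 (total 43).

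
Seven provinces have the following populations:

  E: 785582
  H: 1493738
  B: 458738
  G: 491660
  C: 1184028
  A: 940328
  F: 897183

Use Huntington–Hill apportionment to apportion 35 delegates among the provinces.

E: 4; H: 8; B: 3; G: 3; C: 7; A: 5; F: 5

With divisor 179369: modified quotas E 4.380, H 8.328, B 2.558, G 2.741, C 6.601, A 5.242, F 5.002.
Geometric-mean thresholds: E √(4·5)=4.472, H √(8·9)=8.485, B √(2·3)=2.449, G √(2·3)=2.449, C √(6·7)=6.481, A √(5·6)=5.477, F √(5·6)=5.477.
Each quota rounded against its threshold gives E 4, H 8, B 3, G 3, C 7, A 5, F 5 (total 35).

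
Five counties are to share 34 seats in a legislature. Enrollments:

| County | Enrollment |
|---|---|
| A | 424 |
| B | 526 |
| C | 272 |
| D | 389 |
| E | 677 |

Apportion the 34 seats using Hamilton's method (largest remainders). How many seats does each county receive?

Total 2288; standard divisor 2288/34 ≈ 67.294.
Standard quotas: A 6.301, B 7.816, C 4.042, D 5.781, E 10.060.
Lower quotas: A 6, B 7, C 4, D 5, E 10 (sum 32, leaving 2 seats).
Remainders in descending order: B 0.816, D 0.781, A 0.301, E 0.060, C 0.042.
Largest remainders: B, D receive the extra seats.

A: 6; B: 8; C: 4; D: 6; E: 10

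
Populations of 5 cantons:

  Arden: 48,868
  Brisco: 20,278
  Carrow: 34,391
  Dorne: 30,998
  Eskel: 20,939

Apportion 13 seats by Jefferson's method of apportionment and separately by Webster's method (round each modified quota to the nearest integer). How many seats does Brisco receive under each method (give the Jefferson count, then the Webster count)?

Jefferson: Arden 4, Brisco 1, Carrow 3, Dorne 3, Eskel 2.
Webster: Arden 4, Brisco 2, Carrow 3, Dorne 2, Eskel 2.
Brisco gets 1 under Jefferson and 2 under Webster.

1 and 2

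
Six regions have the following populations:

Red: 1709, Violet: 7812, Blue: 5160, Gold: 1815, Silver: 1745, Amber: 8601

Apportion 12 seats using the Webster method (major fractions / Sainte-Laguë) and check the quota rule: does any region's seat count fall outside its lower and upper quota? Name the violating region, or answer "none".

Standard quotas: Red 0.764, Violet 3.492, Blue 2.307, Gold 0.811, Silver 0.780, Amber 3.845.
Webster allocation: Red 1, Violet 3, Blue 2, Gold 1, Silver 1, Amber 4.
Every allocation lies between the lower and upper quota.

none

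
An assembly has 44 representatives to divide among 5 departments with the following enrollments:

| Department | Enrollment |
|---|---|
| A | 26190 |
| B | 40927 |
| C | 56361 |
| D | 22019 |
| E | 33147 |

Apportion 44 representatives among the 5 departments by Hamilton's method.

Standard divisor: 178644 ÷ 44 ≈ 4060.091.
Standard quotas: A 6.4506, B 10.0803, C 13.8817, D 5.4233, E 8.1641.
Lower quotas: A 6, B 10, C 13, D 5, E 8 (sum 42, leaving 2 seats).
Remainders in descending order: C 0.8817, A 0.4506, D 0.4233, E 0.1641, B 0.0803.
The surplus seats go to C, A.

A=7; B=10; C=14; D=5; E=8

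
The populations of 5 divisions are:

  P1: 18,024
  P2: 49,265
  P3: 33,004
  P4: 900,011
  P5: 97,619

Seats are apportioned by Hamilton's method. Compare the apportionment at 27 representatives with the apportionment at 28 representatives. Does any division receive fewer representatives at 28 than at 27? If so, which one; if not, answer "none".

At 27 seats: P1 1, P2 1, P3 1, P4 22, P5 2.
At 28 seats: P1 0, P2 1, P3 1, P4 23, P5 3.
P1 drops from 1 to 0.

P1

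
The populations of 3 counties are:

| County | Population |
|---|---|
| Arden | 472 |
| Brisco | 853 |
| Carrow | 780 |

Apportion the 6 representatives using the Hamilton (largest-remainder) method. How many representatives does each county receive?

Arden 1; Brisco 3; Carrow 2

Total 2105; standard divisor 2105/6 ≈ 350.833.
Standard quotas: Arden 1.345, Brisco 2.431, Carrow 2.223.
Lower quotas: Arden 1, Brisco 2, Carrow 2 (sum 5, leaving 1 seat).
Remainders in descending order: Brisco 0.431, Arden 0.345, Carrow 0.223.
The surplus seat goes to Brisco.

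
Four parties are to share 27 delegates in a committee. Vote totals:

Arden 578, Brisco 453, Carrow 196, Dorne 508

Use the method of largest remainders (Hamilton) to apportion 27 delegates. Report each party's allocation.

Arden 9; Brisco 7; Carrow 3; Dorne 8

Standard divisor: 1735 ÷ 27 ≈ 64.259.
Standard quotas: Arden 8.995, Brisco 7.050, Carrow 3.050, Dorne 7.905.
Lower quotas: Arden 8, Brisco 7, Carrow 3, Dorne 7 (sum 25, leaving 2 seats).
Remainders in descending order: Arden 0.995, Dorne 0.905, Carrow 0.050, Brisco 0.050.
The surplus seats go to Arden, Dorne.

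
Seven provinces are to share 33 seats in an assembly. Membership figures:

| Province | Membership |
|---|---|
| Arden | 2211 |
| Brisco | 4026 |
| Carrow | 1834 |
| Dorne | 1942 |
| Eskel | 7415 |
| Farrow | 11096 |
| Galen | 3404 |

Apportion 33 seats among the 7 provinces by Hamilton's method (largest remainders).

The standard divisor is 31928/33 ≈ 967.515.
Standard quotas: Arden 2.2852, Brisco 4.1612, Carrow 1.8956, Dorne 2.0072, Eskel 7.6640, Farrow 11.4686, Galen 3.5183.
Lower quotas: Arden 2, Brisco 4, Carrow 1, Dorne 2, Eskel 7, Farrow 11, Galen 3 (sum 30, leaving 3 seats).
Remainders in descending order: Carrow 0.8956, Eskel 0.6640, Galen 0.5183, Farrow 0.4686, Arden 0.2852, Brisco 0.1612, Dorne 0.0072.
Largest remainders: Carrow, Eskel, Galen receive the extra seats.

Arden: 2; Brisco: 4; Carrow: 2; Dorne: 2; Eskel: 8; Farrow: 11; Galen: 4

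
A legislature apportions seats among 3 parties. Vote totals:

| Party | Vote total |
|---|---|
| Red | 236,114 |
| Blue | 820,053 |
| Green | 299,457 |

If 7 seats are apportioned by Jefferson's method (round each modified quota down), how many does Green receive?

Standard divisor 1355624/7 ≈ 193660.571; standard quotas: Red 1.219, Blue 4.234, Green 1.546.
Rounding down gives 1, 4, 1 = 6 seats, so the divisor must be adjusted.
With modified divisor 156900: modified quotas Red 1.505, Blue 5.227, Green 1.909.
Rounding down: Red 1, Blue 5, Green 1 (total 7).
Green receives 1.

1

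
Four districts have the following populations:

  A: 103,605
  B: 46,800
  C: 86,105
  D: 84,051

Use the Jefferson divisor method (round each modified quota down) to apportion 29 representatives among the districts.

Standard divisor 320561/29 ≈ 11053.828; standard quotas: A 9.373, B 4.234, C 7.790, D 7.604.
Rounding down gives 9, 4, 7, 7 = 27 seats, so the divisor must be adjusted.
With modified divisor 10400: modified quotas A 9.962, B 4.500, C 8.279, D 8.082.
Rounding down: A 9, B 4, C 8, D 8 (total 29).

A=9, B=4, C=8, D=8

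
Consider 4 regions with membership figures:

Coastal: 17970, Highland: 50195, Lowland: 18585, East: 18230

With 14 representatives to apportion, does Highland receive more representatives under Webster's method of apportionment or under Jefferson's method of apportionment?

Webster: Coastal 2, Highland 7, Lowland 3, East 2.
Jefferson: Coastal 2, Highland 8, Lowland 2, East 2.
Highland gets 7 under Webster and 8 under Jefferson.

Jefferson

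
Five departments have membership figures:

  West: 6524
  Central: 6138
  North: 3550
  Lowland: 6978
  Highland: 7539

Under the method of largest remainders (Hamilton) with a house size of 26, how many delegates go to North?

3

Standard divisor: 30729 ÷ 26 ≈ 1181.885.
Standard quotas: West 5.5200, Central 5.1934, North 3.0037, Lowland 5.9041, Highland 6.3788.
Lower quotas: West 5, Central 5, North 3, Lowland 5, Highland 6 (sum 24, leaving 2 seats).
Remainders in descending order: Lowland 0.9041, West 0.5200, Highland 0.3788, Central 0.1934, North 0.0037.
Largest remainders: Lowland, West receive the extra seats.
North receives 3.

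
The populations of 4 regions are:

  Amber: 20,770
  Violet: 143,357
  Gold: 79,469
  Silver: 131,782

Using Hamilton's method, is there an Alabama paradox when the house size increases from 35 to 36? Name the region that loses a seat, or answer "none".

At 35 seats: Amber 2, Violet 13, Gold 8, Silver 12.
At 36 seats: Amber 2, Violet 14, Gold 7, Silver 13.
Gold drops from 8 to 7.

Gold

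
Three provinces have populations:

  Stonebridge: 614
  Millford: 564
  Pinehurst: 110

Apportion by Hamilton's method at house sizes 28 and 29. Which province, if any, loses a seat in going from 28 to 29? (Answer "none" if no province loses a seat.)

At 28 seats: Stonebridge 13, Millford 12, Pinehurst 3.
At 29 seats: Stonebridge 14, Millford 13, Pinehurst 2.
Pinehurst drops from 3 to 2.

Pinehurst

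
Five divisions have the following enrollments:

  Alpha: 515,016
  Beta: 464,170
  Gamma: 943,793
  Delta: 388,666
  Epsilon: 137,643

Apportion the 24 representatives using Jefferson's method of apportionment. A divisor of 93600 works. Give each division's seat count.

With modified divisor 93600: modified quotas Alpha 5.502, Beta 4.959, Gamma 10.083, Delta 4.152, Epsilon 1.471.
Rounding down: Alpha 5, Beta 4, Gamma 10, Delta 4, Epsilon 1 (total 24).

Alpha: 5; Beta: 4; Gamma: 10; Delta: 4; Epsilon: 1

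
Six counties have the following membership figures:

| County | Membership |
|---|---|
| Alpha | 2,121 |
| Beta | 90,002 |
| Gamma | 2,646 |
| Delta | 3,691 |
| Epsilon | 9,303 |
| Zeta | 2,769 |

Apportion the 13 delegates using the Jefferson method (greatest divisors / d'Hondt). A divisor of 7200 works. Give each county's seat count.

With modified divisor 7200: modified quotas Alpha 0.295, Beta 12.500, Gamma 0.367, Delta 0.513, Epsilon 1.292, Zeta 0.385.
Rounding down: Alpha 0, Beta 12, Gamma 0, Delta 0, Epsilon 1, Zeta 0 (total 13).

Alpha: 0, Beta: 12, Gamma: 0, Delta: 0, Epsilon: 1, Zeta: 0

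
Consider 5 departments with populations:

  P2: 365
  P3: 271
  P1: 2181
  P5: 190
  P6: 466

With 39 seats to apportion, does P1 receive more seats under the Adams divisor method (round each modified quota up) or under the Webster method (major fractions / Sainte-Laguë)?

Adams: P2 4, P3 3, P1 24, P5 3, P6 5.
Webster: P2 4, P3 3, P1 25, P5 2, P6 5.
P1 gets 24 under Adams and 25 under Webster.

Webster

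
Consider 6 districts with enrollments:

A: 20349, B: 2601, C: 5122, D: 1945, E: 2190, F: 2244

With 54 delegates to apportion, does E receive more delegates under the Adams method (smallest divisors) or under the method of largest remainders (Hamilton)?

Adams

Adams: A 31, B 4, C 8, D 3, E 4, F 4.
Hamilton: A 32, B 4, C 8, D 3, E 3, F 4.
E gets 4 under Adams and 3 under Hamilton.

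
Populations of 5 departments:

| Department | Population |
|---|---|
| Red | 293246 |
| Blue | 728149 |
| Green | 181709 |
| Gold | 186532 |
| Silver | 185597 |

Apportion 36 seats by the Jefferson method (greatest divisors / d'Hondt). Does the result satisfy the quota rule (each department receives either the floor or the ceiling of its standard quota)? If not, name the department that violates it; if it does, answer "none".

Standard quotas: Red 6.702, Blue 16.641, Green 4.153, Gold 4.263, Silver 4.242.
Jefferson allocation: Red 7, Blue 17, Green 4, Gold 4, Silver 4.
Every allocation lies between the lower and upper quota.

none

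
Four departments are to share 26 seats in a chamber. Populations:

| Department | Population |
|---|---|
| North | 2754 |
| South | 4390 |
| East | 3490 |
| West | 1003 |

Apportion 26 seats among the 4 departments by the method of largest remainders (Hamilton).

Standard divisor: 11637 ÷ 26 ≈ 447.577.
Standard quotas: North 6.153, South 9.808, East 7.798, West 2.241.
Lower quotas: North 6, South 9, East 7, West 2 (sum 24, leaving 2 seats).
Remainders in descending order: South 0.808, East 0.798, West 0.241, North 0.153.
Largest remainders: South, East receive the extra seats.

North 6, South 10, East 8, West 2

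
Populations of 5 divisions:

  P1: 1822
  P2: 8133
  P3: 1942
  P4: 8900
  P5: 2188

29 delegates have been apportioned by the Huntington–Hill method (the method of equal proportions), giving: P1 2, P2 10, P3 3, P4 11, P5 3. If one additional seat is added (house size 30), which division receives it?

P2

Priority for the next seat is population ÷ (√(s·(s+1))).
Priorities: P1 743.828, P2 775.451, P3 560.607, P4 774.646, P5 631.621.
Highest priority: P2.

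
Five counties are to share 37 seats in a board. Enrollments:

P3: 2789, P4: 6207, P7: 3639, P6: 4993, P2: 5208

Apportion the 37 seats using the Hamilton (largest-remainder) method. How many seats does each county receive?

The standard divisor is 22836/37 ≈ 617.189.
Standard quotas: P3 4.5189, P4 10.0569, P7 5.8961, P6 8.0899, P2 8.4383.
Lower quotas: P3 4, P4 10, P7 5, P6 8, P2 8 (sum 35, leaving 2 seats).
Remainders in descending order: P7 0.8961, P3 0.5189, P2 0.4383, P6 0.0899, P4 0.0569.
Largest remainders: P7, P3 receive the extra seats.

P3 5, P4 10, P7 6, P6 8, P2 8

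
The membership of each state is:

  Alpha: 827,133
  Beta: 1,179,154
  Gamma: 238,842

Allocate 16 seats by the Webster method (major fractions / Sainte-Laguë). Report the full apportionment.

Standard divisor 2245129/16 ≈ 140320.562; standard quotas: Alpha 5.895, Beta 8.403, Gamma 1.702.
Rounding to the nearest integer gives Alpha 6, Beta 8, Gamma 2 — total 16, matching the house size, so no adjustment is needed.

Alpha 6, Beta 8, Gamma 2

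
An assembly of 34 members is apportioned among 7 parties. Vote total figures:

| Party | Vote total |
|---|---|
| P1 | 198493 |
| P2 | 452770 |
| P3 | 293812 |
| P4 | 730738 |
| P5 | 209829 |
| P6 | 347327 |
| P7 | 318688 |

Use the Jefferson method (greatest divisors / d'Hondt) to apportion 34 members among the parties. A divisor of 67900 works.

P1 2, P2 6, P3 4, P4 10, P5 3, P6 5, P7 4

With modified divisor 67900: modified quotas P1 2.923, P2 6.668, P3 4.327, P4 10.762, P5 3.090, P6 5.115, P7 4.693.
Rounding down: P1 2, P2 6, P3 4, P4 10, P5 3, P6 5, P7 4 (total 34).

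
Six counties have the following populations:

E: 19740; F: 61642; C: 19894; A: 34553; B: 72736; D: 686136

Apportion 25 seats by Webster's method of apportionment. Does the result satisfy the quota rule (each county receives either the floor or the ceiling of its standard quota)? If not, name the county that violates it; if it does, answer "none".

D

Standard quotas: E 0.552, F 1.722, C 0.556, A 0.965, B 2.032, D 19.172.
Webster allocation: E 1, F 2, C 1, A 1, B 2, D 18.
D has quota 19.172 (lower 19, upper 20) but receives 18 — outside the quota interval.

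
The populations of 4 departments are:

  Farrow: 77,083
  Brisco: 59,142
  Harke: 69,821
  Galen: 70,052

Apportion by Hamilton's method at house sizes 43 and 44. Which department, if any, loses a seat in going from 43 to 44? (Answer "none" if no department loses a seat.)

At 43 seats: Farrow 12, Brisco 9, Harke 11, Galen 11.
At 44 seats: Farrow 12, Brisco 10, Harke 11, Galen 11.
No department's allocation decreased.

none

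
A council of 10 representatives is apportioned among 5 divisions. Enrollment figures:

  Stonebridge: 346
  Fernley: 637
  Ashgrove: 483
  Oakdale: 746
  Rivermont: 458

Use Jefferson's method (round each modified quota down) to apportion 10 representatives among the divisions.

Standard divisor 2670/10 ≈ 267; standard quotas: Stonebridge 1.296, Fernley 2.386, Ashgrove 1.809, Oakdale 2.794, Rivermont 1.715.
Rounding down gives 1, 2, 1, 2, 1 = 7 seats, so the divisor must be adjusted.
With modified divisor 220: modified quotas Stonebridge 1.573, Fernley 2.895, Ashgrove 2.195, Oakdale 3.391, Rivermont 2.082.
Rounding down: Stonebridge 1, Fernley 2, Ashgrove 2, Oakdale 3, Rivermont 2 (total 10).

Stonebridge 1, Fernley 2, Ashgrove 2, Oakdale 3, Rivermont 2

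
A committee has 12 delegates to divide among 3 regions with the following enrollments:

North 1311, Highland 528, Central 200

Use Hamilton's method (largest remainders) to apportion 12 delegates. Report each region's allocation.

North: 8, Highland: 3, Central: 1

Total 2039; standard divisor 2039/12 ≈ 169.917.
Standard quotas: North 7.716, Highland 3.107, Central 1.177.
Lower quotas: North 7, Highland 3, Central 1 (sum 11, leaving 1 seat).
Remainders in descending order: North 0.716, Central 0.177, Highland 0.107.
The surplus seat goes to North.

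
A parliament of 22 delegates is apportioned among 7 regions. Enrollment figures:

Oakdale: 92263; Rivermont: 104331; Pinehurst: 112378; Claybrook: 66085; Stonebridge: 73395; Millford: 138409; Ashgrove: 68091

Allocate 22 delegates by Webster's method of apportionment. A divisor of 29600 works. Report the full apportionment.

With modified divisor 29600: modified quotas Oakdale 3.117, Rivermont 3.525, Pinehurst 3.797, Claybrook 2.233, Stonebridge 2.480, Millford 4.676, Ashgrove 2.300.
Rounding to the nearest integer: Oakdale 3, Rivermont 4, Pinehurst 4, Claybrook 2, Stonebridge 2, Millford 5, Ashgrove 2 (total 22).

Oakdale 3; Rivermont 4; Pinehurst 4; Claybrook 2; Stonebridge 2; Millford 5; Ashgrove 2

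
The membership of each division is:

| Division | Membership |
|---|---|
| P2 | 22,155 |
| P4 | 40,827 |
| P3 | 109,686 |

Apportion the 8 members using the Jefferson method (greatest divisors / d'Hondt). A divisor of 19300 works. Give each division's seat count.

With modified divisor 19300: modified quotas P2 1.148, P4 2.115, P3 5.683.
Rounding down: P2 1, P4 2, P3 5 (total 8).

P2 1, P4 2, P3 5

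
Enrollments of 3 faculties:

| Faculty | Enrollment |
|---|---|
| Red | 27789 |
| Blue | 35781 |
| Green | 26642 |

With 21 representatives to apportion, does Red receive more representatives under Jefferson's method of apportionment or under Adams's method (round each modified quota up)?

Jefferson: Red 6, Blue 9, Green 6.
Adams: Red 7, Blue 8, Green 6.
Red gets 6 under Jefferson and 7 under Adams.

Adams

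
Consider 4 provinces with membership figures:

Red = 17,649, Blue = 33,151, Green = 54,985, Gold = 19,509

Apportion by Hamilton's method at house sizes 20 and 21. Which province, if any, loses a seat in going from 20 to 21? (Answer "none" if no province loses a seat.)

At 20 seats: Red 3, Blue 5, Green 9, Gold 3.
At 21 seats: Red 3, Blue 6, Green 9, Gold 3.
No province's allocation decreased.

none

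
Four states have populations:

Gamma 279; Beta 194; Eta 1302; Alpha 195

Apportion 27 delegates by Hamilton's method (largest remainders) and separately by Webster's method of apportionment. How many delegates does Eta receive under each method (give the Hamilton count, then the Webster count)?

18 and 17

Hamilton: Gamma 4, Beta 2, Eta 18, Alpha 3.
Webster: Gamma 4, Beta 3, Eta 17, Alpha 3.
Eta gets 18 under Hamilton and 17 under Webster.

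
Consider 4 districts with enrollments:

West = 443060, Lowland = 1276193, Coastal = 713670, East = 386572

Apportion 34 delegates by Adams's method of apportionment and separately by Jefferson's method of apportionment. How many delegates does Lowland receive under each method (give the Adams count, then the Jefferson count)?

Adams: West 5, Lowland 15, Coastal 9, East 5.
Jefferson: West 5, Lowland 16, Coastal 9, East 4.
Lowland gets 15 under Adams and 16 under Jefferson.

15 and 16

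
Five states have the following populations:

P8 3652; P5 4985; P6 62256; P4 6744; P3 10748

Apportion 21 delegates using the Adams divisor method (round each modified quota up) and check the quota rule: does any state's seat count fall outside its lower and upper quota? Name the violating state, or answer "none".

P6

Standard quotas: P8 0.868, P5 1.184, P6 14.792, P4 1.602, P3 2.554.
Adams allocation: P8 1, P5 2, P6 13, P4 2, P3 3.
P6 has quota 14.792 (lower 14, upper 15) but receives 13 — outside the quota interval.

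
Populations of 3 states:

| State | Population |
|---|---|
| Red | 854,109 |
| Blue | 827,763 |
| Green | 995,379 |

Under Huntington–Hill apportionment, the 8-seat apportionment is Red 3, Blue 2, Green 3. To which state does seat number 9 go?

Blue

Priority for the next seat is population ÷ (√(s·(s+1))).
Priorities: Red 246560.031, Blue 337932.830, Green 287341.167.
Highest priority: Blue.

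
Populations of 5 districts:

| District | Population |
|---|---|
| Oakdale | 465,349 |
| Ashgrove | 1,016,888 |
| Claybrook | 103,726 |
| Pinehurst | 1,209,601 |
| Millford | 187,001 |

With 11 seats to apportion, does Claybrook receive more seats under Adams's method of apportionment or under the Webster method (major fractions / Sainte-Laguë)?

Adams: Oakdale 2, Ashgrove 3, Claybrook 1, Pinehurst 4, Millford 1.
Webster: Oakdale 2, Ashgrove 4, Claybrook 0, Pinehurst 4, Millford 1.
Claybrook gets 1 under Adams and 0 under Webster.

Adams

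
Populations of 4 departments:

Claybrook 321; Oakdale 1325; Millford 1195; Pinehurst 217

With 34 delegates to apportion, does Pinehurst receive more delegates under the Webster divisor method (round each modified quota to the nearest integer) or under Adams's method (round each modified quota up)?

Adams

Webster: Claybrook 4, Oakdale 15, Millford 13, Pinehurst 2.
Adams: Claybrook 4, Oakdale 14, Millford 13, Pinehurst 3.
Pinehurst gets 2 under Webster and 3 under Adams.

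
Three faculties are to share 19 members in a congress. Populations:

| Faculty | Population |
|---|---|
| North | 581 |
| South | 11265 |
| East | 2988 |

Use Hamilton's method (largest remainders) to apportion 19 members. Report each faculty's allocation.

The standard divisor is 14834/19 ≈ 780.737.
Standard quotas: North 0.7442, South 14.4287, East 3.8272.
Lower quotas: North 0, South 14, East 3 (sum 17, leaving 2 seats).
Remainders in descending order: East 0.8272, North 0.7442, South 0.4287.
Largest remainders: East, North receive the extra seats.

North: 1, South: 14, East: 4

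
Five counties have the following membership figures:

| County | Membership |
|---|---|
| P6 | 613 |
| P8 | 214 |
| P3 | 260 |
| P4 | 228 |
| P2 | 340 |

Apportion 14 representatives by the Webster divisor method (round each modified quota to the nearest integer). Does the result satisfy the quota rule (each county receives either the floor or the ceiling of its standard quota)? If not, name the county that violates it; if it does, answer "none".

Standard quotas: P6 5.185, P8 1.810, P3 2.199, P4 1.929, P2 2.876.
Webster allocation: P6 5, P8 2, P3 2, P4 2, P2 3.
Every allocation lies between the lower and upper quota.

none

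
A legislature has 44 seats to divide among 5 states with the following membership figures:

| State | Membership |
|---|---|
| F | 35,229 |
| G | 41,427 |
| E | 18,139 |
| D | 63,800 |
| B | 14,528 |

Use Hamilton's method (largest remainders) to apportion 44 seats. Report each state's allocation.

Standard divisor: 173123 ÷ 44 ≈ 3934.614.
Standard quotas: F 8.9536, G 10.5289, E 4.6101, D 16.2151, B 3.6924.
Lower quotas: F 8, G 10, E 4, D 16, B 3 (sum 41, leaving 3 seats).
Remainders in descending order: F 0.9536, B 0.6924, E 0.6101, G 0.5289, D 0.2151.
The surplus seats go to F, B, E.

F: 9, G: 10, E: 5, D: 16, B: 4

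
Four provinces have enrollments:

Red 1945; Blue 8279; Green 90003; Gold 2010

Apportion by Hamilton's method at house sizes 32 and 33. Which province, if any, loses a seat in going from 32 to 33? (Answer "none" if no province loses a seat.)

At 32 seats: Red 1, Blue 2, Green 28, Gold 1.
At 33 seats: Red 0, Blue 3, Green 29, Gold 1.
Red drops from 1 to 0.

Red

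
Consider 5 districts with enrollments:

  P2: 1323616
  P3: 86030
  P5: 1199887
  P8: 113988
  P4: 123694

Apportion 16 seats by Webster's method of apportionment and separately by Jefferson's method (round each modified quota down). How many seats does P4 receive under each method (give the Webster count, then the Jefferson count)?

1 and 0

Webster: P2 7, P3 0, P5 7, P8 1, P4 1.
Jefferson: P2 8, P3 0, P5 8, P8 0, P4 0.
P4 gets 1 under Webster and 0 under Jefferson.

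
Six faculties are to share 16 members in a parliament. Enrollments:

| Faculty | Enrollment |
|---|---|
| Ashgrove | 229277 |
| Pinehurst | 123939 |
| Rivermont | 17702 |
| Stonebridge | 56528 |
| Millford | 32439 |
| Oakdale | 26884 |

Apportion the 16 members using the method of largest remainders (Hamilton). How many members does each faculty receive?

The standard divisor is 486769/16 ≈ 30423.062.
Standard quotas: Ashgrove 7.5363, Pinehurst 4.0739, Rivermont 0.5819, Stonebridge 1.8581, Millford 1.0663, Oakdale 0.8837.
Lower quotas: Ashgrove 7, Pinehurst 4, Rivermont 0, Stonebridge 1, Millford 1, Oakdale 0 (sum 13, leaving 3 seats).
Remainders in descending order: Oakdale 0.8837, Stonebridge 0.8581, Rivermont 0.5819, Ashgrove 0.5363, Pinehurst 0.0739, Millford 0.0663.
The surplus seats go to Oakdale, Stonebridge, Rivermont.

Ashgrove 7, Pinehurst 4, Rivermont 1, Stonebridge 2, Millford 1, Oakdale 1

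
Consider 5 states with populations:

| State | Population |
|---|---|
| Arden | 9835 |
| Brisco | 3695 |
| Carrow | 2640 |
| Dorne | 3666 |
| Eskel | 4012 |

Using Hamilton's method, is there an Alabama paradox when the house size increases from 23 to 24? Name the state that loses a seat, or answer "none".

Carrow

At 23 seats: Arden 9, Brisco 4, Carrow 3, Dorne 3, Eskel 4.
At 24 seats: Arden 10, Brisco 4, Carrow 2, Dorne 4, Eskel 4.
Carrow drops from 3 to 2.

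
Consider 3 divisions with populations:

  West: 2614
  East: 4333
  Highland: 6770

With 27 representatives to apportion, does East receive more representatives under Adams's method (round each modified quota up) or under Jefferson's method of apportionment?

Adams: West 5, East 9, Highland 13.
Jefferson: West 5, East 8, Highland 14.
East gets 9 under Adams and 8 under Jefferson.

Adams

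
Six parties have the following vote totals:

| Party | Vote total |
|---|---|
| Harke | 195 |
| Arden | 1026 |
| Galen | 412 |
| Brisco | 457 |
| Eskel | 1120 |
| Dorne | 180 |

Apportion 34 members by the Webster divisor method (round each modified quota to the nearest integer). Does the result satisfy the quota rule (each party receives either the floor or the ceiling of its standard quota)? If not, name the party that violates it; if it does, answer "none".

Standard quotas: Harke 1.956, Arden 10.290, Galen 4.132, Brisco 4.583, Eskel 11.233, Dorne 1.805.
Webster allocation: Harke 2, Arden 10, Galen 4, Brisco 5, Eskel 11, Dorne 2.
Every allocation lies between the lower and upper quota.

none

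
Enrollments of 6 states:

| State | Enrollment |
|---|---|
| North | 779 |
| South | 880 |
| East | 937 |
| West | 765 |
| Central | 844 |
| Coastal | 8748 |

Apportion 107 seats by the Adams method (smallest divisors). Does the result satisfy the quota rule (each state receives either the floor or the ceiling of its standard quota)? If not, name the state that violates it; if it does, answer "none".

Standard quotas: North 6.435, South 7.269, East 7.740, West 6.319, Central 6.972, Coastal 72.264.
Adams allocation: North 7, South 8, East 8, West 7, Central 7, Coastal 70.
Coastal has quota 72.264 (lower 72, upper 73) but receives 70 — outside the quota interval.

Coastal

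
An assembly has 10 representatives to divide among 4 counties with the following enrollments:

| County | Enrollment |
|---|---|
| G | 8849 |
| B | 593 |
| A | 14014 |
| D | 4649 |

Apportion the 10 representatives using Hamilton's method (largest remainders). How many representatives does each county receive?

Standard divisor: 28105 ÷ 10 ≈ 2810.5.
Standard quotas: G 3.1486, B 0.2110, A 4.9863, D 1.6542.
Lower quotas: G 3, B 0, A 4, D 1 (sum 8, leaving 2 seats).
Remainders in descending order: A 0.9863, D 0.6542, B 0.2110, G 0.1486.
The surplus seats go to A, D.

G=3; B=0; A=5; D=2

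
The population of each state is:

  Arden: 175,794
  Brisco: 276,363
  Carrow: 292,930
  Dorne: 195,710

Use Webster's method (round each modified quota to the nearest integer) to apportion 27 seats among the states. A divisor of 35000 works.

Arden 5, Brisco 8, Carrow 8, Dorne 6

With modified divisor 35000: modified quotas Arden 5.023, Brisco 7.896, Carrow 8.369, Dorne 5.592.
Rounding to the nearest integer: Arden 5, Brisco 8, Carrow 8, Dorne 6 (total 27).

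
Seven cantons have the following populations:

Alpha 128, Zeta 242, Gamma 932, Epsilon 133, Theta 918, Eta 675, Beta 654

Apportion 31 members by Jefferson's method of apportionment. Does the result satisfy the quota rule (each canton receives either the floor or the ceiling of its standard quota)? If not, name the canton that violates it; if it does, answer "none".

Standard quotas: Alpha 1.078, Zeta 2.037, Gamma 7.847, Epsilon 1.120, Theta 7.729, Eta 5.683, Beta 5.506.
Jefferson allocation: Alpha 1, Zeta 2, Gamma 8, Epsilon 1, Theta 8, Eta 6, Beta 5.
Every allocation lies between the lower and upper quota.

none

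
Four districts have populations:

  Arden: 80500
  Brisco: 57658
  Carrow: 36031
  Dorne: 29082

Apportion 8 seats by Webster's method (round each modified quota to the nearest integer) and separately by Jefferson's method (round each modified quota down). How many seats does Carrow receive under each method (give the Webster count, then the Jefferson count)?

2 and 1

Webster: Arden 3, Brisco 2, Carrow 2, Dorne 1.
Jefferson: Arden 4, Brisco 2, Carrow 1, Dorne 1.
Carrow gets 2 under Webster and 1 under Jefferson.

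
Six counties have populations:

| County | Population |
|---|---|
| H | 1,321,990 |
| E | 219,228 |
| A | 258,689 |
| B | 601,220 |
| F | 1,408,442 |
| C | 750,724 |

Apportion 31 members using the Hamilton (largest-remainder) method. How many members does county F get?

10

Total 4560293; standard divisor 4560293/31 ≈ 147106.226.
Standard quotas: H 8.9866, E 1.4903, A 1.7585, B 4.0870, F 9.5743, C 5.1033.
Lower quotas: H 8, E 1, A 1, B 4, F 9, C 5 (sum 28, leaving 3 seats).
Remainders in descending order: H 0.9866, A 0.7585, F 0.5743, E 0.4903, C 0.1033, B 0.0870.
The surplus seats go to H, A, F.
F receives 10.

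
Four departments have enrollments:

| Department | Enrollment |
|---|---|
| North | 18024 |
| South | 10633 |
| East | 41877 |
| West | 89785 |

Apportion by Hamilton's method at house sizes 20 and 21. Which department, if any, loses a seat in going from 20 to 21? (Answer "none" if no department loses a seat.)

At 20 seats: North 2, South 2, East 5, West 11.
At 21 seats: North 2, South 1, East 6, West 12.
South drops from 2 to 1.

South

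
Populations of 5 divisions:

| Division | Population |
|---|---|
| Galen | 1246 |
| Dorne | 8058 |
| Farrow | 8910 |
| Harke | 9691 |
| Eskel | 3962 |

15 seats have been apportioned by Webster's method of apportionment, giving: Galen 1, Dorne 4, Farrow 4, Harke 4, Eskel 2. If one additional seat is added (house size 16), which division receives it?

Priority for the next seat is population ÷ (current seats + 0.5).
Priorities: Galen 830.667, Dorne 1790.667, Farrow 1980.000, Harke 2153.556, Eskel 1584.800.
Highest priority: Harke.

Harke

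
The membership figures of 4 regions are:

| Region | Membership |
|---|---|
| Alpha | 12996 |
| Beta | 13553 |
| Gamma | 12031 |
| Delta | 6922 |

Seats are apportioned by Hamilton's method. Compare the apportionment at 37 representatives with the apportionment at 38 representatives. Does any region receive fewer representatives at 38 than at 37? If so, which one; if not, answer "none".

At 37 seats: Alpha 10, Beta 11, Gamma 10, Delta 6.
At 38 seats: Alpha 11, Beta 11, Gamma 10, Delta 6.
No region's allocation decreased.

none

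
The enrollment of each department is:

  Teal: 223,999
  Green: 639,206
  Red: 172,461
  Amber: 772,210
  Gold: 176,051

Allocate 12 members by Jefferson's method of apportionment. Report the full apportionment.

Teal 1, Green 4, Red 1, Amber 5, Gold 1

Standard divisor 1983927/12 ≈ 165327.25; standard quotas: Teal 1.355, Green 3.866, Red 1.043, Amber 4.671, Gold 1.065.
Rounding down gives 1, 3, 1, 4, 1 = 10 seats, so the divisor must be adjusted.
With modified divisor 141600: modified quotas Teal 1.582, Green 4.514, Red 1.218, Amber 5.453, Gold 1.243.
Rounding down: Teal 1, Green 4, Red 1, Amber 5, Gold 1 (total 12).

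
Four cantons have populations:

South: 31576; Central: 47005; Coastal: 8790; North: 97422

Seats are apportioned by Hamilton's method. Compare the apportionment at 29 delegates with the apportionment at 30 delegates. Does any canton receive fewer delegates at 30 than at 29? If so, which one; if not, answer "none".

At 29 seats: South 5, Central 7, Coastal 2, North 15.
At 30 seats: South 5, Central 8, Coastal 1, North 16.
Coastal drops from 2 to 1.

Coastal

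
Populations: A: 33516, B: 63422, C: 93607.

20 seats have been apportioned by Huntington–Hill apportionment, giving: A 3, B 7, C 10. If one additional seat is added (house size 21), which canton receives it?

A

Priority for the next seat is population ÷ (√(s·(s+1))).
Priorities: A 9675.236, B 8475.121, C 8925.077.
Highest priority: A.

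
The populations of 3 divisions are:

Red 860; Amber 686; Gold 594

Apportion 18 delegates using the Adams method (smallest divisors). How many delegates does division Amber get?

Standard divisor 2140/18 ≈ 118.889; standard quotas: Red 7.234, Amber 5.770, Gold 4.996.
Rounding up gives 8, 6, 5 = 19 seats, so the divisor must be adjusted.
With modified divisor 130: modified quotas Red 6.615, Amber 5.277, Gold 4.569.
Rounding up: Red 7, Amber 6, Gold 5 (total 18).
Amber receives 6.

6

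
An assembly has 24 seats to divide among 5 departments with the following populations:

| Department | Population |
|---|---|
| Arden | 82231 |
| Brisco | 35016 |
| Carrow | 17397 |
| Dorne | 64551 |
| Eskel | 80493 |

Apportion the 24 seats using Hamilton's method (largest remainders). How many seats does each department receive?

Arden=7; Brisco=3; Carrow=1; Dorne=6; Eskel=7

Total 279688; standard divisor 279688/24 ≈ 11653.667.
Standard quotas: Arden 7.0562, Brisco 3.0047, Carrow 1.4928, Dorne 5.5391, Eskel 6.9071.
Lower quotas: Arden 7, Brisco 3, Carrow 1, Dorne 5, Eskel 6 (sum 22, leaving 2 seats).
Remainders in descending order: Eskel 0.9071, Dorne 0.5391, Carrow 0.4928, Arden 0.0562, Brisco 0.0047.
Largest remainders: Eskel, Dorne receive the extra seats.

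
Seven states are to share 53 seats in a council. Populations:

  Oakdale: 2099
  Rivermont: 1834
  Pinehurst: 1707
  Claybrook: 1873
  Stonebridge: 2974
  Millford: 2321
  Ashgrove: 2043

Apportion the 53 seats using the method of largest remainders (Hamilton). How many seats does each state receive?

The standard divisor is 14851/53 ≈ 280.208.
Standard quotas: Oakdale 7.491, Rivermont 6.545, Pinehurst 6.092, Claybrook 6.684, Stonebridge 10.614, Millford 8.283, Ashgrove 7.291.
Lower quotas: Oakdale 7, Rivermont 6, Pinehurst 6, Claybrook 6, Stonebridge 10, Millford 8, Ashgrove 7 (sum 50, leaving 3 seats).
Remainders in descending order: Claybrook 0.684, Stonebridge 0.614, Rivermont 0.545, Oakdale 0.491, Ashgrove 0.291, Millford 0.283, Pinehurst 0.092.
Largest remainders: Claybrook, Stonebridge, Rivermont receive the extra seats.

Oakdale=7, Rivermont=7, Pinehurst=6, Claybrook=7, Stonebridge=11, Millford=8, Ashgrove=7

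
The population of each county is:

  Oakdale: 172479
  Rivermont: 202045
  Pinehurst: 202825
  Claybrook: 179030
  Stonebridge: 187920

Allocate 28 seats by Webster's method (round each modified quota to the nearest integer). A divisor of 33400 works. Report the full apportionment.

With modified divisor 33400: modified quotas Oakdale 5.164, Rivermont 6.049, Pinehurst 6.073, Claybrook 5.360, Stonebridge 5.626.
Rounding to the nearest integer: Oakdale 5, Rivermont 6, Pinehurst 6, Claybrook 5, Stonebridge 6 (total 28).

Oakdale 5; Rivermont 6; Pinehurst 6; Claybrook 5; Stonebridge 6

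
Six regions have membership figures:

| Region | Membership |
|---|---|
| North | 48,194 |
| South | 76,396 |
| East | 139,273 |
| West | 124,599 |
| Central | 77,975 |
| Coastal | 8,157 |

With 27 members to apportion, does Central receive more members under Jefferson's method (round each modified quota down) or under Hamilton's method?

Jefferson: North 3, South 4, East 8, West 7, Central 5, Coastal 0.
Hamilton: North 3, South 4, East 8, West 7, Central 4, Coastal 1.
Central gets 5 under Jefferson and 4 under Hamilton.

Jefferson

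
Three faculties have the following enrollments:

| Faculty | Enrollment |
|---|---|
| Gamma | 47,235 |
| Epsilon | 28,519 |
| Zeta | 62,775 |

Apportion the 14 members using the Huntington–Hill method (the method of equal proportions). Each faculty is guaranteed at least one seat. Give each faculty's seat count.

With divisor 10124: modified quotas Gamma 4.666, Epsilon 2.817, Zeta 6.201.
Geometric-mean thresholds: Gamma √(4·5)=4.472, Epsilon √(2·3)=2.449, Zeta √(6·7)=6.481.
Each quota rounded against its threshold gives Gamma 5, Epsilon 3, Zeta 6 (total 14).

Gamma 5, Epsilon 3, Zeta 6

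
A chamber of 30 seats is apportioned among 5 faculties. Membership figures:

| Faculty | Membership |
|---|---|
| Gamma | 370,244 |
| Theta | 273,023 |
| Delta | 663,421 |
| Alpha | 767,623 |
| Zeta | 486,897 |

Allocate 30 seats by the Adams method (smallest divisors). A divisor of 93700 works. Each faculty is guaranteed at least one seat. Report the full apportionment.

Gamma 4, Theta 3, Delta 8, Alpha 9, Zeta 6

With modified divisor 93700: modified quotas Gamma 3.951, Theta 2.914, Delta 7.080, Alpha 8.192, Zeta 5.196.
Rounding up: Gamma 4, Theta 3, Delta 8, Alpha 9, Zeta 6 (total 30).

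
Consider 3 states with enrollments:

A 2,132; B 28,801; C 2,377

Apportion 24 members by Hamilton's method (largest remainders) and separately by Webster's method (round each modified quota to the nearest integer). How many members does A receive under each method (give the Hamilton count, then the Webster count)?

1 and 2

Hamilton: A 1, B 21, C 2.
Webster: A 2, B 20, C 2.
A gets 1 under Hamilton and 2 under Webster.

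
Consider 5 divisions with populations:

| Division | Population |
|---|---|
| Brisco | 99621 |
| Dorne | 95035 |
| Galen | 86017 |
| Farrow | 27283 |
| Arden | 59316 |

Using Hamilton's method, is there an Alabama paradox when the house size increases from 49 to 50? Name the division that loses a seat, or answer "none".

none

At 49 seats: Brisco 13, Dorne 13, Galen 11, Farrow 4, Arden 8.
At 50 seats: Brisco 13, Dorne 13, Galen 12, Farrow 4, Arden 8.
No division's allocation decreased.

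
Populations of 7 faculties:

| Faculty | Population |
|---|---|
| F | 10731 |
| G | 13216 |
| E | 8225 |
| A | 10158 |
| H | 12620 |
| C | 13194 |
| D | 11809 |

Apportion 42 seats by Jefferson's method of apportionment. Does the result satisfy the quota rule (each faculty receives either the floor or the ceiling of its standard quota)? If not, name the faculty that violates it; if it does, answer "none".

none

Standard quotas: F 5.637, G 6.942, E 4.321, A 5.336, H 6.629, C 6.931, D 6.203.
Jefferson allocation: F 6, G 7, E 4, A 5, H 7, C 7, D 6.
Every allocation lies between the lower and upper quota.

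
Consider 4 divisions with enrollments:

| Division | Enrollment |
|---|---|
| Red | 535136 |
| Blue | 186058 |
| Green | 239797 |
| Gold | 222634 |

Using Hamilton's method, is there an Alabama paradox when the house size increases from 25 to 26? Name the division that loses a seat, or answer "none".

At 25 seats: Red 11, Blue 4, Green 5, Gold 5.
At 26 seats: Red 12, Blue 4, Green 5, Gold 5.
No division's allocation decreased.

none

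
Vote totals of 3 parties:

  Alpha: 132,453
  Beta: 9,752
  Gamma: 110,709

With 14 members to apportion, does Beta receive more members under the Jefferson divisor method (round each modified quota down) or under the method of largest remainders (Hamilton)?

Jefferson: Alpha 8, Beta 0, Gamma 6.
Hamilton: Alpha 7, Beta 1, Gamma 6.
Beta gets 0 under Jefferson and 1 under Hamilton.

Hamilton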